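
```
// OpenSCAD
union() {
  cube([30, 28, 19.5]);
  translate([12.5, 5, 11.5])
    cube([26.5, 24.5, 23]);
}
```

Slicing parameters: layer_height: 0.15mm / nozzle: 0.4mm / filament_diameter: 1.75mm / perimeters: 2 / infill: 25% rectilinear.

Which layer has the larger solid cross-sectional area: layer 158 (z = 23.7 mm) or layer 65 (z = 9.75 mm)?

Layer 158 (z = 23.7): the cube does not reach this height (z outside [0, 19.5]); the cube at (12.5, 5) is present — its section is the full 26.5×24.5 rectangle (area 649.25 mm²); Merging all regions: only the 26.5×24.5 cube at (12.5, 5) is present, so the union is just that shape — area = 649.25 mm². So its area = 649.25 mm². Layer 65 (z = 9.75): the cube is present — its section is the full 30×28 rectangle (area 840.00 mm²); the cube at (12.5, 5) is absent (z outside [11.5, 34.5]); Taking the union: only the 30×28 cube is present, so the union is just that shape — area = 840.00 mm². So its area = 840.00 mm². Layer 65 is larger (840.00 vs 649.25 mm²).

layer 65 (z = 9.75 mm)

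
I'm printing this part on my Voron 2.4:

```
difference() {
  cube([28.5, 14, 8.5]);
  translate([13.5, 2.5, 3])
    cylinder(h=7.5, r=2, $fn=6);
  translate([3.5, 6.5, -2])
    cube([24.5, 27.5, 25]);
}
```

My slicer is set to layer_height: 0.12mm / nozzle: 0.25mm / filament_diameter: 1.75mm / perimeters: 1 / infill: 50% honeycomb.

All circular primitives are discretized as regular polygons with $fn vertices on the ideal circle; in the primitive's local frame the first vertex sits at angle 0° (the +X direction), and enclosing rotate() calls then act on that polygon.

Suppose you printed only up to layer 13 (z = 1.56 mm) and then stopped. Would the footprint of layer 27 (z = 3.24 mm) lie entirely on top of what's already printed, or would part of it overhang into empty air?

entirely on top

Compare the two slices. At z = 1.56: the cube (footprint 28.5×14) is included at this height (area 399.00 mm²); the cylinder at (13.5, 2.5) is absent (z outside [3, 10.5]); the cube at (3.5, 6.5) (footprint 24.5×27.5) is included at this height (area 673.75 mm²); Subtracting the remaining from the first: starting from the 28.5×14 cube (399.00 mm²), the 24.5×27.5 cube at (3.5, 6.5) partially overlaps it — only the 183.75 mm² overlap (of its 673.75 mm²) is removed, clipping the outline — area = 215.25 mm². At z = 3.24: the 28.5×14 cube contributes its full rectangle (area 399.00 mm²); the r=2 cylinder at (13.5, 2.5) contributes a regular 6-gon of circumradius 2 (area = (6/2)·2.000²·sin(360°/6) = 10.39 mm²); the 24.5×27.5 cube at (3.5, 6.5) contributes its full rectangle (area 673.75 mm²); After the difference (first − rest): starting from the 28.5×14 cube (399.00 mm²), the r=2 cylinder at (13.5, 2.5) lies wholly inside it (removes its full 10.39 mm² and its 12.00 mm outline becomes a hole wall); the 24.5×27.5 cube at (3.5, 6.5) partially overlaps it — only the 183.75 mm² overlap (of its 673.75 mm²) is removed, clipping the outline — area = 204.86 mm². Checking containment: the cross-section at z = 3.24 is a subset of the cross-section at z = 1.56.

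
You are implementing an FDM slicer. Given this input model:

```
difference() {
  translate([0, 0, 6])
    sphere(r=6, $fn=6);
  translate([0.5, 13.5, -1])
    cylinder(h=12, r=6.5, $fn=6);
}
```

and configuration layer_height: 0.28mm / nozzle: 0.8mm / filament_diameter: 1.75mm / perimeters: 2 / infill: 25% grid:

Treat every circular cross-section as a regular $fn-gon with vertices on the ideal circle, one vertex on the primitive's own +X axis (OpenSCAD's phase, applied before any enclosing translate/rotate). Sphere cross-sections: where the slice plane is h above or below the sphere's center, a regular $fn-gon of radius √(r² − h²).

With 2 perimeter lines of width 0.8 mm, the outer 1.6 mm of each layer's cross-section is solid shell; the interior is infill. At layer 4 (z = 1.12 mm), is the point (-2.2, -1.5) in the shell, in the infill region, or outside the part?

At z = 1.12 mm: the r=6 sphere contributes a regular 6-gon of circumradius √(6²−4.88²) = 3.491; the cylinder at (0.5, 13.5): section is a regular 6-gon, circumradius r=6.5; Subtracting the remaining from the first: starting from the r=6 sphere, the r=6.5 cylinder at (0.5, 13.5) misses the remaining region (no effect) — 1 connected region. Overall, the cross-section is a single solid region. The nearest boundary edge runs (-1.75, -3.02)→(-3.49, 0.00); distance from the point to it = 0.37 mm. The point is inside the cross-section, 0.37 mm from the nearest boundary — within the 1.6 mm shell band (2 × 0.8).

shell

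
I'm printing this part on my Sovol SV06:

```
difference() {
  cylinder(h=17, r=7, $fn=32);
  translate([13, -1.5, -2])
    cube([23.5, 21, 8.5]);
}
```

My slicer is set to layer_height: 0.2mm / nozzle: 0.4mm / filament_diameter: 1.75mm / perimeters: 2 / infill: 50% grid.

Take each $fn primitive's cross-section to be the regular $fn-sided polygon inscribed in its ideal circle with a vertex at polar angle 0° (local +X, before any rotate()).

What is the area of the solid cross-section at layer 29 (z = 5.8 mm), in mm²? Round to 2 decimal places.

152.95 mm²

At z = 5.8 mm: the r=7 cylinder gives a regular 32-gon of circumradius 7 (constant along its height) (area = (32/2)·7.000²·sin(360°/32) = 152.95 mm²); the cube at (13, -1.5) (footprint 23.5×21) is included at this height (area 493.50 mm²); Taking the first minus the rest: starting from the r=7 cylinder (152.95 mm²), the 23.5×21 cube at (13, -1.5) misses the remaining region (no effect) — area = 152.95 mm². Overall, the cross-section is a single solid region. Net area = 152.95 mm².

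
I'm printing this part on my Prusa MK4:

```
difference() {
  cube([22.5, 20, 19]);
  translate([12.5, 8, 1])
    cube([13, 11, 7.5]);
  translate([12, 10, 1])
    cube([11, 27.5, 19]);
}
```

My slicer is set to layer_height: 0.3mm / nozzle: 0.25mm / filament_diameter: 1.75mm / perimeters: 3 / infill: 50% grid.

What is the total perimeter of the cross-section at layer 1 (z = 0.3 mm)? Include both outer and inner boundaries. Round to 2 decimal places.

85.00 mm

At z = 0.3 mm: the cube (footprint 22.5×20) is included at this height (perimeter 85.00 mm); the cube at (12.5, 8) is absent (z outside [1, 8.5]); the cube at (12, 10) is not intersected at this z (z outside [1, 20]); Taking the first minus the rest: none of the subtracted shapes is present at this height, so the 22.5×20 cube is unchanged — boundary = 85.00 mm. Overall, the cross-section is a single solid region. Total boundary length (outer) = 85.00 mm.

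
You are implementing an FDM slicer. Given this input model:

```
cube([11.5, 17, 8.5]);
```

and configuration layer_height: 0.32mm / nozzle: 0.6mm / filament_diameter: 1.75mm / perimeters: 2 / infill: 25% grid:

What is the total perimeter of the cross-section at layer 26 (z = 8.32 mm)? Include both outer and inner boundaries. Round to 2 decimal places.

At z = 8.32 mm: the cube is present — its section is the full 11.5×17 rectangle (perimeter 57.00 mm). Overall, the cross-section is a single solid region. Total boundary length (outer) = 57.00 mm.

57.00 mm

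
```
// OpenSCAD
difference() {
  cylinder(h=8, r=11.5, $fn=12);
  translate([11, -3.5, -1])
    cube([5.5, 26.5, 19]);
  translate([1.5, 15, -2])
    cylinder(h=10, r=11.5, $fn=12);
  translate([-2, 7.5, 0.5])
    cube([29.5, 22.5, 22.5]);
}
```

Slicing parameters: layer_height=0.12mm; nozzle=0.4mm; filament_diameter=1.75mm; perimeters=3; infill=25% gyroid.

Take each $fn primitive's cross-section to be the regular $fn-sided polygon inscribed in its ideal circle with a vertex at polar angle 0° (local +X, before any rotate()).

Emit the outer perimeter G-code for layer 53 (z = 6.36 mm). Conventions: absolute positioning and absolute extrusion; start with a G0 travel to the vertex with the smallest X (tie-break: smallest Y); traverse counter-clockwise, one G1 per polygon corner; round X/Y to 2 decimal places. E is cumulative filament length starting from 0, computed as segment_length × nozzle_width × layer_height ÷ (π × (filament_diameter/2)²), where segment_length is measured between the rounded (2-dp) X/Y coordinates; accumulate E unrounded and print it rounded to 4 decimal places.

G0 X-11.50 Y0.00 Z6.36
G1 X-9.96 Y-5.75 E0.1188
G1 X-5.75 Y-9.96 E0.2376
G1 X0.00 Y-11.50 E0.3564
G1 X5.75 Y-9.96 E0.4752
G1 X9.96 Y-5.75 E0.5940
G1 X11.00 Y-1.87 E0.6742
G1 X11.00 Y1.87 E0.7488
G1 X9.96 Y5.75 E0.8290
G1 X8.96 Y6.75 E0.8572
G1 X7.25 Y5.04 E0.9054
G1 X1.50 Y3.50 E1.0242
G1 X-4.25 Y5.04 E1.1430
G1 X-7.46 Y8.25 E1.2336
G1 X-9.96 Y5.75 E1.3042
G1 X-11.50 Y0.00 E1.4230

At z = 6.36 mm: the r=11.5 cylinder gives a regular 12-gon of circumradius 11.5 (constant along its height); the 5.5×26.5 cube at (11, -3.5) contributes its full rectangle; the r=11.5 cylinder at (1.5, 15) gives a regular 12-gon of circumradius 11.5 (constant along its height); the cube at (-2, 7.5) (footprint 29.5×22.5) is included at this height; After the difference (first − rest): starting from the r=11.5 cylinder, the 5.5×26.5 cube at (11, -3.5) partially overlaps it — only the 0.93 mm² overlap (of its 145.75 mm²) is removed, clipping the outline; the r=11.5 cylinder at (1.5, 15) partially overlaps it — only the 85.25 mm² overlap (of its 396.75 mm²) is removed, clipping the outline; the 29.5×22.5 cube at (-2, 7.5) misses the remaining region (no effect) — 1 connected region. The outline is a single polygon with 15 vertices. Extrusion per mm of travel: 0.4 × 0.12 / (π × 0.875²) = 0.019956. Accumulating E over each segment gives final E = 1.4230.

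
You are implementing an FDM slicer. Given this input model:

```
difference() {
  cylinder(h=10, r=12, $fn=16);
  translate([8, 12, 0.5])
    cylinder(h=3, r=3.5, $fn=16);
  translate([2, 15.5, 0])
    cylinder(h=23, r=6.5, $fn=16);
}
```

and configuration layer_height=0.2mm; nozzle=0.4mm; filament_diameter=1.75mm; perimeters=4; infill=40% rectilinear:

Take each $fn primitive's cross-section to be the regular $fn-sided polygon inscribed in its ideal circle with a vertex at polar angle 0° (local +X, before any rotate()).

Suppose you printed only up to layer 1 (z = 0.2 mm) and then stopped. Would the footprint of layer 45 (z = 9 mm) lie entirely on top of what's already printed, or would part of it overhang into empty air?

Compare the two slices. At z = 0.2: the r=12 cylinder gives a regular 16-gon of circumradius 12 (constant along its height) (area = (16/2)·12.000²·sin(360°/16) = 440.85 mm²); the cylinder at (8, 12) is absent (z outside [0.5, 3.5]); the r=6.5 cylinder at (2, 15.5) gives a regular 16-gon of circumradius 6.5 (constant along its height) (area = (16/2)·6.500²·sin(360°/16) = 129.35 mm²); Taking the first minus the rest: starting from the r=12 cylinder (440.85 mm²), the r=6.5 cylinder at (2, 15.5) partially overlaps it — only the 15.95 mm² overlap (of its 129.35 mm²) is removed, clipping the outline — area = 424.90 mm². At z = 9: the r=12 cylinder gives a regular 16-gon of circumradius 12 (constant along its height) (area = (16/2)·12.000²·sin(360°/16) = 440.85 mm²); the cylinder at (8, 12) is absent (z outside [0.5, 3.5]); the cylinder at (2, 15.5): section is a regular 16-gon, circumradius r=6.5 (area = (16/2)·6.500²·sin(360°/16) = 129.35 mm²); Taking the first minus the rest: starting from the r=12 cylinder (440.85 mm²), the r=6.5 cylinder at (2, 15.5) partially overlaps it — only the 15.95 mm² overlap (of its 129.35 mm²) is removed, clipping the outline — area = 424.90 mm². Checking containment: the cross-section at z = 9 is a subset of the cross-section at z = 0.2.

entirely on top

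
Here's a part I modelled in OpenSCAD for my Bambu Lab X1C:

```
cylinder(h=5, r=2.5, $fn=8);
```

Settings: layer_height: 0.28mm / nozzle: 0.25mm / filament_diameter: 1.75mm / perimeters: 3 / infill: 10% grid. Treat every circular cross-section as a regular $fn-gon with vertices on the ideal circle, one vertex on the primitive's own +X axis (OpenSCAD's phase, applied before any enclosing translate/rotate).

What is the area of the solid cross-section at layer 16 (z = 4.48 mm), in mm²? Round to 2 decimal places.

At z = 4.48 mm: the cylinder: section is a regular 8-gon, circumradius r=2.5 (area = (8/2)·2.500²·sin(360°/8) = 17.68 mm²). Overall, the cross-section is a single solid region. Net area = 17.68 mm².

17.68 mm²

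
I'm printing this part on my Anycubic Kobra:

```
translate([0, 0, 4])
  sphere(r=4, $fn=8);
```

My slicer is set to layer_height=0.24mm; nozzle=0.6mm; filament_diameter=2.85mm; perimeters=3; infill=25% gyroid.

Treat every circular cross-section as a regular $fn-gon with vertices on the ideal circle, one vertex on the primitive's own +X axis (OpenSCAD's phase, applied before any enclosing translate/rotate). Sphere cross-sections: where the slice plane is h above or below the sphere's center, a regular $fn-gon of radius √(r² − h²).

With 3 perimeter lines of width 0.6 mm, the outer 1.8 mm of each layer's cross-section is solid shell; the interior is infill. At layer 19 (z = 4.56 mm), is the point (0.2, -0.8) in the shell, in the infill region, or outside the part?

At z = 4.56 mm: the r=4 sphere slices to a regular 8-gon of circumradius 3.961 (√(r²−h²) with h=0.56 from center). Overall, the cross-section is a single solid region. The nearest boundary edge runs (-0.00, -3.96)→(2.80, -2.80); distance from the point to it = 2.84 mm. The point is inside the cross-section and 2.84 mm from the nearest boundary — more than the 1.8 mm shell width (3 × 0.6), so it's in the infill interior.

infill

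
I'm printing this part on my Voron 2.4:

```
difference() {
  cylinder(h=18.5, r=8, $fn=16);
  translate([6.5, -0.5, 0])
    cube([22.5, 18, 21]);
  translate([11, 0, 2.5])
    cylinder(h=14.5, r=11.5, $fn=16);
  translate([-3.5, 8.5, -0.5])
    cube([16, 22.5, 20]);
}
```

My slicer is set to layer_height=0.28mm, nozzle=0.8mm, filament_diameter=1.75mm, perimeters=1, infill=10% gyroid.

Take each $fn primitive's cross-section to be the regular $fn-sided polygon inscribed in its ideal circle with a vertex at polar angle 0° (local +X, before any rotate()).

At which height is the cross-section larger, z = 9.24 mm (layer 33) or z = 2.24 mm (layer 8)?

Layer 33 (z = 9.24): the r=8 cylinder gives a regular 16-gon of circumradius 8 (constant along its height) (area = (16/2)·8.000²·sin(360°/16) = 195.93 mm²); the cube at (6.5, -0.5) (footprint 22.5×18) is included at this height (area 405.00 mm²); the r=11.5 cylinder at (11, 0) gives a regular 16-gon of circumradius 11.5 (constant along its height) (area = (16/2)·11.500²·sin(360°/16) = 404.88 mm²); the 16×22.5 cube at (-3.5, 8.5) contributes its full rectangle (area 360.00 mm²); Subtracting the remaining from the first: starting from the r=8 cylinder (195.93 mm²), the 22.5×18 cube at (6.5, -0.5) partially overlaps it — only the 4.98 mm² overlap (of its 405.00 mm²) is removed, clipping the outline; the r=11.5 cylinder at (11, 0) partially overlaps it — only the 83.54 mm² overlap (of its 404.88 mm²) is removed, clipping the outline; the 16×22.5 cube at (-3.5, 8.5) misses the remaining region (no effect) — area = 107.42 mm². So its area = 107.42 mm². Layer 8 (z = 2.24): the r=8 cylinder gives a regular 16-gon of circumradius 8 (constant along its height) (area = (16/2)·8.000²·sin(360°/16) = 195.93 mm²); the 22.5×18 cube at (6.5, -0.5) contributes its full rectangle (area 405.00 mm²); the cylinder at (11, 0) is absent (z outside [2.5, 17]); the cube at (-3.5, 8.5) (footprint 16×22.5) is included at this height (area 360.00 mm²); Taking the first minus the rest: starting from the r=8 cylinder (195.93 mm²), the 22.5×18 cube at (6.5, -0.5) partially overlaps it — only the 4.98 mm² overlap (of its 405.00 mm²) is removed, clipping the outline; the 16×22.5 cube at (-3.5, 8.5) misses the remaining region (no effect) — area = 190.95 mm². So its area = 190.95 mm². Layer 8 is larger (190.95 vs 107.42 mm²).

layer 8 (z = 2.24 mm)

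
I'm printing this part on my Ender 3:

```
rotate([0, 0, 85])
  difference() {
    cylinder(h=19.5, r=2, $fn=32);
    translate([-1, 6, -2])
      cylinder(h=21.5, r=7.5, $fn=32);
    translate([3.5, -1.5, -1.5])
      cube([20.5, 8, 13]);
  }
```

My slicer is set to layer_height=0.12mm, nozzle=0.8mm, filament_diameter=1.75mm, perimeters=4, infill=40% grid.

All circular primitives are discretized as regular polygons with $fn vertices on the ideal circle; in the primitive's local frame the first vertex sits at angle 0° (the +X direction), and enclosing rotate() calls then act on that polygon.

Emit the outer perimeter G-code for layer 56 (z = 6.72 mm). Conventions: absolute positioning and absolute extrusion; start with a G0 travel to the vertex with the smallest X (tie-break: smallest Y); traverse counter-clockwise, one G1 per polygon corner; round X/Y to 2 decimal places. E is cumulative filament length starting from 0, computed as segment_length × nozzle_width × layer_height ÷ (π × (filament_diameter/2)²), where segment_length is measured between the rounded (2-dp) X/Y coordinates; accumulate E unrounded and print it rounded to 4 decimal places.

At z = 6.72 mm: the cylinder: section is a regular 32-gon, circumradius r=2; the r=7.5 cylinder at (-1, 6) contributes a regular 32-gon of circumradius 7.5; the cube at (3.5, -1.5) (footprint 20.5×8) is included at this height; Subtracting the remaining from the first: starting from the r=2 cylinder, the r=7.5 cylinder at (-1, 6) partially overlaps it — only the 11.15 mm² overlap (of its 175.58 mm²) is removed, clipping the outline; the 20.5×8 cube at (3.5, -1.5) misses the remaining region (no effect) — 1 connected region; (rotated 85° about Z; rotation is an isometry so areas/perimeters/island counts are preserved). The outline is a single polygon with 13 vertices. Extrusion per mm of travel: 0.8 × 0.12 / (π × 0.875²) = 0.039912. Accumulating E over each segment gives final E = 0.2698.

G0 X1.12 Y1.65 Z6.72
G1 X1.39 Y0.34 E0.0534
G1 X1.41 Y-1.13 E0.1121
G1 X1.34 Y-1.47 E0.1259
G1 X1.56 Y-1.25 E0.1383
G1 X1.77 Y-0.92 E0.1539
G1 X1.92 Y-0.56 E0.1695
G1 X1.99 Y-0.17 E0.1853
G1 X1.99 Y0.22 E0.2009
G1 X1.91 Y0.60 E0.2164
G1 X1.75 Y0.96 E0.2321
G1 X1.53 Y1.29 E0.2479
G1 X1.25 Y1.56 E0.2635
G1 X1.12 Y1.65 E0.2698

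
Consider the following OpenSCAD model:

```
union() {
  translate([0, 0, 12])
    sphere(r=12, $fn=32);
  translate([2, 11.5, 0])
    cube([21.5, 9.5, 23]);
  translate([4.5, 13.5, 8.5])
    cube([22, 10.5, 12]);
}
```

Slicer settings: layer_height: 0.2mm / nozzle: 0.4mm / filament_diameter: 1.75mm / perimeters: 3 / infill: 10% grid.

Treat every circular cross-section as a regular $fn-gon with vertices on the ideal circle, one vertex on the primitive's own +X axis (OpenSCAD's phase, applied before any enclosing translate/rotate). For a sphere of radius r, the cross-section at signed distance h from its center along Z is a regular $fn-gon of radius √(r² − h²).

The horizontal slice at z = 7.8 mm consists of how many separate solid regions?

At z = 7.8 mm: the r=12 sphere contributes a regular 32-gon of circumradius √(12²−4.2²) = 11.241; the cube at (2, 11.5) is present — its section is the full 21.5×9.5 rectangle; the cube at (4.5, 13.5) does not reach this height (z outside [8.5, 20.5]); Combining (union): the 2 present regions are separate (no shared area or edge), so areas and boundary lengths simply add and each stays a separate island — 2 connected regions. The result has 2 disconnected regions.

2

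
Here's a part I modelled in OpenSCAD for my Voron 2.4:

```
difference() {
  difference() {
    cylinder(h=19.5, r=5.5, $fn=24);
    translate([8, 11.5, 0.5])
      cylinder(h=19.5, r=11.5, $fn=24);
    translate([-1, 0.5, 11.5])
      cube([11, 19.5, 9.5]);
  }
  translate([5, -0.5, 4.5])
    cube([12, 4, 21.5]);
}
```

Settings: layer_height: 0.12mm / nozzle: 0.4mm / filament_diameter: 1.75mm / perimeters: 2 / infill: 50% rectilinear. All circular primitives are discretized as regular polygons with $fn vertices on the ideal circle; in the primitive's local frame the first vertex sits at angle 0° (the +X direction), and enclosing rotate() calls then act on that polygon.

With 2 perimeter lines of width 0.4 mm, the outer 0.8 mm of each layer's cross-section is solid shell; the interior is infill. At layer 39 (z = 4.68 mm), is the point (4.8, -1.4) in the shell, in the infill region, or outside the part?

shell

At z = 4.68 mm: the cylinder: section is a regular 24-gon, circumradius r=5.5; the r=11.5 cylinder at (8, 11.5) gives a regular 24-gon of circumradius 11.5 (constant along its height); the cube at (-1, 0.5) does not reach this height (z outside [11.5, 21]); After the difference (first − rest): starting from the r=5.5 cylinder, the r=11.5 cylinder at (8, 11.5) partially overlaps it — only the 17.07 mm² overlap (of its 410.75 mm²) is removed, clipping the outline — 1 connected region; the 12×4 cube at (5, -0.5) contributes its full rectangle; After the difference (first − rest): starting from the result so far, the 12×4 cube at (5, -0.5) partially overlaps it — only the 0.41 mm² overlap (of its 48.00 mm²) is removed, clipping the outline — 1 connected region. Overall, the cross-section is a single solid region. The nearest boundary edge runs (5.31, -1.42)→(4.76, -2.75); distance from the point to it = 0.48 mm. The point is inside the cross-section, 0.48 mm from the nearest boundary — within the 0.8 mm shell band (2 × 0.4).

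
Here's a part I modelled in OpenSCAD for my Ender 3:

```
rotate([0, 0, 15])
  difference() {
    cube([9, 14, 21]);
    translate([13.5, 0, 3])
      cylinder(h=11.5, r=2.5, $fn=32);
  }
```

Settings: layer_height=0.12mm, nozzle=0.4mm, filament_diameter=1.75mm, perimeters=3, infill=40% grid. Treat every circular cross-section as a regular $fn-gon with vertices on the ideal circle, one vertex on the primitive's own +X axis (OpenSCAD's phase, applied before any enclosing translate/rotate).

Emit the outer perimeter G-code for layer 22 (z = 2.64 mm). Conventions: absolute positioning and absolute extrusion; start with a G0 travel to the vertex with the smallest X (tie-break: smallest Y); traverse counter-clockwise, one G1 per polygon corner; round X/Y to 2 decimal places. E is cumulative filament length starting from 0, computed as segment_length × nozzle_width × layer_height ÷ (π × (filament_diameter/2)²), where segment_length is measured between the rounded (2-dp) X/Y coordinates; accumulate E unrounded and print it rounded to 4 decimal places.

At z = 2.64 mm: the cube is present — its section is the full 9×14 rectangle; the cylinder at (13.5, 0) is not intersected at this z (z outside [3, 14.5]); Subtracting the remaining from the first: none of the subtracted shapes is present at this height, so the 9×14 cube is unchanged — 1 connected region; (whole slice rotated 15° about Z — lengths, areas and connectivity unchanged). The outline is a single polygon with 4 vertices. Extrusion per mm of travel: 0.4 × 0.12 / (π × 0.875²) = 0.019956. Accumulating E over each segment gives final E = 0.9177.

G0 X-3.62 Y13.52 Z2.64
G1 X0.00 Y0.00 E0.2793
G1 X8.69 Y2.33 E0.4589
G1 X5.07 Y15.85 E0.7382
G1 X-3.62 Y13.52 E0.9177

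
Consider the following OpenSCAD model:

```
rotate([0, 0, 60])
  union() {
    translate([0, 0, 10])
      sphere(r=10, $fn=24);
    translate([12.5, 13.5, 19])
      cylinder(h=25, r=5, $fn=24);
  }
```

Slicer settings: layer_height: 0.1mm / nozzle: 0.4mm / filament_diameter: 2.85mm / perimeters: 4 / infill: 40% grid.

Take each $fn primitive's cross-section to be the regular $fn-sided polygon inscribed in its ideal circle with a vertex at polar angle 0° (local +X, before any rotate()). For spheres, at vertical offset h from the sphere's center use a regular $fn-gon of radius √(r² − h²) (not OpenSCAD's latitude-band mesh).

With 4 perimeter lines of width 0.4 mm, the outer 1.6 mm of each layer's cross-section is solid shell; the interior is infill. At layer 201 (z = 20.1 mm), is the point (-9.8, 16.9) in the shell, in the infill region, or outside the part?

shell

At z = 20.1 mm: the sphere is not intersected at this z (|z−center|=10.100 > r=10); the r=5 cylinder at (12.5, 13.5) gives a regular 24-gon of circumradius 5 (constant along its height); Merging all regions: only the r=5 cylinder at (12.5, 13.5) is present, so the union is just that shape — 1 connected region; (whole slice rotated 60° about Z — lengths, areas and connectivity unchanged). Overall, the cross-section is a single solid region. Undo the 60° rotation: the query point maps to (9.736, 16.937) in the un-rotated model frame. The nearest boundary edge runs (10.00, 17.83)→(8.96, 17.04); distance from the point to it = 0.55 mm. The point is inside the cross-section, 0.55 mm from the nearest boundary — within the 1.6 mm shell band (4 × 0.4).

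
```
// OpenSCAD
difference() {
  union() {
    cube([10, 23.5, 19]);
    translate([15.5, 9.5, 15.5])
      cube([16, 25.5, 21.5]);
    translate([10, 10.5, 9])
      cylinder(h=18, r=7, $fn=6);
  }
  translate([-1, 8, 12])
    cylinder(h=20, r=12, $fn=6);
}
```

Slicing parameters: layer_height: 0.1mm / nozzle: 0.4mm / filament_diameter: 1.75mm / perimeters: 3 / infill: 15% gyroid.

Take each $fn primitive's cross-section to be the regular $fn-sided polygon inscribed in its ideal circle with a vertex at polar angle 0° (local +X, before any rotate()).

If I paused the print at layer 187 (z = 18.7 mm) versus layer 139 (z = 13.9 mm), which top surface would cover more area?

layer 187 (z = 18.7 mm)

Layer 187 (z = 18.7): the cube (footprint 10×23.5) is included at this height (area 235.00 mm²); the cube at (15.5, 9.5) is present — its section is the full 16×25.5 rectangle (area 408.00 mm²); the cylinder at (10, 10.5): section is a regular 6-gon, circumradius r=7 (area = (6/2)·7.000²·sin(360°/6) = 127.31 mm²); Taking the union: the regions partially overlap — summed areas 770.31 mm² minus the doubly-counted overlap 66.81 mm² gives 703.49 mm² — area = 703.49 mm²; the r=12 cylinder at (-1, 8) contributes a regular 6-gon of circumradius 12 (area = (6/2)·12.000²·sin(360°/6) = 374.12 mm²); Taking the first minus the rest: starting from the result so far (703.49 mm²), the r=12 cylinder at (-1, 8) partially overlaps it — only the 152.66 mm² overlap (of its 374.12 mm²) is removed, clipping the outline — area = 550.83 mm². So its area = 550.83 mm². Layer 139 (z = 13.9): the cube (footprint 10×23.5) is included at this height (area 235.00 mm²); the cube at (15.5, 9.5) is not intersected at this z (z outside [15.5, 37]); the r=7 cylinder at (10, 10.5) contributes a regular 6-gon of circumradius 7 (area = (6/2)·7.000²·sin(360°/6) = 127.31 mm²); Merging all regions: the regions partially overlap — summed areas 362.31 mm² minus the doubly-counted overlap 63.65 mm² gives 298.65 mm² — area = 298.65 mm²; the cylinder at (-1, 8): section is a regular 6-gon, circumradius r=12 (area = (6/2)·12.000²·sin(360°/6) = 374.12 mm²); Taking the first minus the rest: starting from the result so far (298.65 mm²), the r=12 cylinder at (-1, 8) partially overlaps it — only the 152.66 mm² overlap (of its 374.12 mm²) is removed, clipping the outline — area = 145.99 mm². So its area = 145.99 mm². Layer 187 is larger (550.83 vs 145.99 mm²).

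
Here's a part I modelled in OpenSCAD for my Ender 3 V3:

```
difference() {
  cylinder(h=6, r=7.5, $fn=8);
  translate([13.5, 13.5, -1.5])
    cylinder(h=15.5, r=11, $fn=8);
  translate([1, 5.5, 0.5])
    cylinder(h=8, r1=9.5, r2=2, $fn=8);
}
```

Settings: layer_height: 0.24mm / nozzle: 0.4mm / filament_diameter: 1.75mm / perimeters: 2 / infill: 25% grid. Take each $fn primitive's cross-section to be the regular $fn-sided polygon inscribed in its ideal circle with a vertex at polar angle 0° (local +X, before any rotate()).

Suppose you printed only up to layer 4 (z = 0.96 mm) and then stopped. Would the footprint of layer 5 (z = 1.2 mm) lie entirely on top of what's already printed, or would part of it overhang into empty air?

part overhangs

Compare the two slices. At z = 0.96: the r=7.5 cylinder contributes a regular 8-gon of circumradius 7.5 (area = (8/2)·7.500²·sin(360°/8) = 159.10 mm²); the r=11 cylinder at (13.5, 13.5) gives a regular 8-gon of circumradius 11 (constant along its height) (area = (8/2)·11.000²·sin(360°/8) = 342.24 mm²); the cone at (1, 5.5): at t=0.057 of its height the radius interpolates to r₁+(r₂−r₁)t = 9.069, giving a regular 8-gon of that circumradius (area = (8/2)·9.069²·sin(360°/8) = 232.62 mm²); Subtracting the remaining from the first: starting from the r=7.5 cylinder (159.10 mm²), the r=11 cylinder at (13.5, 13.5) misses the remaining region (no effect); the cone at (1, 5.5) partially overlaps it — only the 106.58 mm² overlap (of its 232.62 mm²) is removed, clipping the outline — area = 52.52 mm². At z = 1.2: the r=7.5 cylinder contributes a regular 8-gon of circumradius 7.5 (area = (8/2)·7.500²·sin(360°/8) = 159.10 mm²); the cylinder at (13.5, 13.5): section is a regular 8-gon, circumradius r=11 (area = (8/2)·11.000²·sin(360°/8) = 342.24 mm²); the cone at (1, 5.5) contributes a regular 8-gon of circumradius 8.844 (interpolated between r1=9.5 and r2=2 at t=0.087) (area = (8/2)·8.844²·sin(360°/8) = 221.22 mm²); Taking the first minus the rest: starting from the r=7.5 cylinder (159.10 mm²), the r=11 cylinder at (13.5, 13.5) misses the remaining region (no effect); the cone at (1, 5.5) partially overlaps it — only the 103.10 mm² overlap (of its 221.22 mm²) is removed, clipping the outline — area = 56.00 mm². Checking containment: at z = 1.2 the cross-section extends beyond the z = 0.96 cross-section by about 3.48 mm².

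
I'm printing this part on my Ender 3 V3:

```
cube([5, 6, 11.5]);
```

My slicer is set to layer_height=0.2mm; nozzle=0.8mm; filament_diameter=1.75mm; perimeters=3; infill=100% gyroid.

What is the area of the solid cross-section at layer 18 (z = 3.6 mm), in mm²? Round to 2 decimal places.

30.00 mm²

At z = 3.6 mm: the cube (footprint 5×6) is included at this height (area 30.00 mm²). Overall, the cross-section is a single solid region. Net area = 30.00 mm².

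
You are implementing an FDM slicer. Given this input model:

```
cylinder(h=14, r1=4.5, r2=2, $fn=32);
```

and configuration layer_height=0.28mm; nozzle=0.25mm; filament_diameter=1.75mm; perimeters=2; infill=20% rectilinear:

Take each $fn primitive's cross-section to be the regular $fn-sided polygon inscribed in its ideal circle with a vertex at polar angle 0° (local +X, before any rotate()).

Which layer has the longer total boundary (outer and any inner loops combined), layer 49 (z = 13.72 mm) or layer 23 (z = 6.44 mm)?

layer 23 (z = 6.44 mm)

Layer 49 (z = 13.72): the cone (r1=4.5→r2=2) has section circumradius 2.050 here — a regular 32-gon (perimeter = 2·32·2.050·sin(180°/32) = 12.86 mm). So its perimeter = 12.86 mm. Layer 23 (z = 6.44): the cone: at t=0.460 of its height the radius interpolates to r₁+(r₂−r₁)t = 3.350, giving a regular 32-gon of that circumradius (perimeter = 2·32·3.350·sin(180°/32) = 21.01 mm). So its perimeter = 21.01 mm. Layer 23 is larger (21.01 vs 12.86 mm).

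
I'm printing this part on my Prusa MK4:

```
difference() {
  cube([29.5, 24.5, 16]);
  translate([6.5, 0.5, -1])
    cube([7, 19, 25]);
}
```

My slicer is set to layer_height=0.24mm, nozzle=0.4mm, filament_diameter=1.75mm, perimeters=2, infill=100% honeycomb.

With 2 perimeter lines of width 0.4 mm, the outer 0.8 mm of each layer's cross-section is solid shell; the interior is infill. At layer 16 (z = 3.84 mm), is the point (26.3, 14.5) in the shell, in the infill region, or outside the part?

infill

At z = 3.84 mm: the cube (footprint 29.5×24.5) is included at this height; the 7×19 cube at (6.5, 0.5) contributes its full rectangle; Taking the first minus the rest: starting from the 29.5×24.5 cube, the 7×19 cube at (6.5, 0.5) lies wholly inside it (removes its full 133.00 mm² and its 52.00 mm outline becomes a hole wall) — 1 connected region with 1 hole. Overall, the cross-section is one region with 1 hole. The nearest boundary edge runs (29.50, 24.50)→(29.50, 0.00); distance from the point to it = 3.20 mm. The point is inside the cross-section and 3.20 mm from the nearest boundary — more than the 0.8 mm shell width (2 × 0.4), so it's in the infill interior.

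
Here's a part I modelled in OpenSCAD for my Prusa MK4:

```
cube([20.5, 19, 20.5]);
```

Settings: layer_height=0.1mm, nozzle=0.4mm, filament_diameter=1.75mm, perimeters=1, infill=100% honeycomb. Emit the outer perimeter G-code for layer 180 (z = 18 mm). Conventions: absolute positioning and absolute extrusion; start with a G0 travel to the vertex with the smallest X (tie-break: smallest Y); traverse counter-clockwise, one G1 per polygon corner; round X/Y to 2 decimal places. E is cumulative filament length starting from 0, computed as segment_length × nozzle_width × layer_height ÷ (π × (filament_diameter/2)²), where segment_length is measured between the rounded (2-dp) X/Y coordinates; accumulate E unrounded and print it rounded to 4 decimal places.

At z = 18 mm: the cube (footprint 20.5×19) is included at this height. The outline is a single polygon with 4 vertices. Extrusion per mm of travel: 0.4 × 0.1 / (π × 0.875²) = 0.016630. Accumulating E over each segment gives final E = 1.3138.

G0 X0.00 Y0.00 Z18.00
G1 X20.50 Y0.00 E0.3409
G1 X20.50 Y19.00 E0.6569
G1 X0.00 Y19.00 E0.9978
G1 X0.00 Y0.00 E1.3138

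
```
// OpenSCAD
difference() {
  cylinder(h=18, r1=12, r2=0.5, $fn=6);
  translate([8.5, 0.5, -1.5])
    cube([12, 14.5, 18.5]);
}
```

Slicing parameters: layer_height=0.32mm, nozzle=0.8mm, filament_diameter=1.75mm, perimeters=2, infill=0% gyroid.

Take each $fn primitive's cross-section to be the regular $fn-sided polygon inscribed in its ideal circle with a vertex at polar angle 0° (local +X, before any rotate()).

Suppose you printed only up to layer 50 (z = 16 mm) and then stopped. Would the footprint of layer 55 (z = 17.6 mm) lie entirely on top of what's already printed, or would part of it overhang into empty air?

entirely on top

Compare the two slices. At z = 16: the cone: at t=0.889 of its height the radius interpolates to r₁+(r₂−r₁)t = 1.778, giving a regular 6-gon of that circumradius (area = (6/2)·1.778²·sin(360°/6) = 8.21 mm²); the cube at (8.5, 0.5) is present — its section is the full 12×14.5 rectangle (area 174.00 mm²); Subtracting the remaining from the first: starting from the cone (8.21 mm²), the 12×14.5 cube at (8.5, 0.5) misses the remaining region (no effect) — area = 8.21 mm². At z = 17.6: the cone (r1=12→r2=0.5) has section circumradius 0.756 here — a regular 6-gon (area = (6/2)·0.756²·sin(360°/6) = 1.48 mm²); the cube at (8.5, 0.5) is not intersected at this z (z outside [-1.5, 17]); Taking the first minus the rest: none of the subtracted shapes is present at this height, so the cone is unchanged — area = 1.48 mm². Checking containment: the cross-section at z = 17.6 is a subset of the cross-section at z = 16.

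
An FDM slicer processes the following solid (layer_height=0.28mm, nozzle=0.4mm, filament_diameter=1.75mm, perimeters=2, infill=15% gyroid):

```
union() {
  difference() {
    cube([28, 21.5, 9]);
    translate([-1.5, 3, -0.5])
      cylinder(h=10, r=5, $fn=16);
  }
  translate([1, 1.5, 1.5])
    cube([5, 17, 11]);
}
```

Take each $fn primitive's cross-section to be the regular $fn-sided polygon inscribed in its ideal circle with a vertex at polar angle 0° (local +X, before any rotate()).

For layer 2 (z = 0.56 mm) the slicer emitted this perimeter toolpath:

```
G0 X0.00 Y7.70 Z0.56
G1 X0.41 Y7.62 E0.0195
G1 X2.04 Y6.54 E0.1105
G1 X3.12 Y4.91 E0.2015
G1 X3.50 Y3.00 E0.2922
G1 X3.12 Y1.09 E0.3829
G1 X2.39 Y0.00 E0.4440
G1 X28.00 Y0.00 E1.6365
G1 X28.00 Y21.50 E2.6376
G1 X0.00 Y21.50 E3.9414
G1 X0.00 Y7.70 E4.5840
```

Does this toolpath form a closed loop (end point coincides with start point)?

Start point (G0): (0.00, 7.70). End point (last G1): the path returns to the start — closed.

yes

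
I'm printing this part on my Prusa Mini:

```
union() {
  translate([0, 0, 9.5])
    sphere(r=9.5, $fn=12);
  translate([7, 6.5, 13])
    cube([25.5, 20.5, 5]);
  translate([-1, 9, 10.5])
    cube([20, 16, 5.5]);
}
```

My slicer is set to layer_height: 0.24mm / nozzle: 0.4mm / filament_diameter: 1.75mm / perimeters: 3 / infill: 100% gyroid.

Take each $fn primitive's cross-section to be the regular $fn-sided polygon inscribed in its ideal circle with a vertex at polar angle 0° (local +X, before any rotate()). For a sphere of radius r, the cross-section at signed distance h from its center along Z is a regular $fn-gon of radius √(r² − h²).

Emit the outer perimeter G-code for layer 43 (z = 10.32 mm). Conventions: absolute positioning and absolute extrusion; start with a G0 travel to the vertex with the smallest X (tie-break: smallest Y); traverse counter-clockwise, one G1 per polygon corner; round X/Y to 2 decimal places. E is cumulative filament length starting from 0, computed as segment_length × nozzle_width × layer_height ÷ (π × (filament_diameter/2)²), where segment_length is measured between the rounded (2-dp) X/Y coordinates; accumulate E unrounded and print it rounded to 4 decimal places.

G0 X-9.46 Y0.00 Z10.32
G1 X-8.20 Y-4.73 E0.1954
G1 X-4.73 Y-8.20 E0.3912
G1 X0.00 Y-9.46 E0.5866
G1 X4.73 Y-8.20 E0.7820
G1 X8.20 Y-4.73 E0.9778
G1 X9.46 Y0.00 E1.1732
G1 X8.20 Y4.73 E1.3686
G1 X4.73 Y8.20 E1.5644
G1 X0.00 Y9.46 E1.7598
G1 X-4.73 Y8.20 E1.9552
G1 X-8.20 Y4.73 E2.1510
G1 X-9.46 Y0.00 E2.3464

At z = 10.32 mm: the sphere: section is a regular 12-gon, circumradius = √(r²−h²) = √(9.5²−0.82²) = 9.465; the cube at (7, 6.5) is absent (z outside [13, 18]); the cube at (-1, 9) is absent (z outside [10.5, 16]); Taking the union: only the r=9.5 sphere is present, so the union is just that shape — 1 connected region. The outline is a single polygon with 12 vertices. Extrusion per mm of travel: 0.4 × 0.24 / (π × 0.875²) = 0.039912. Accumulating E over each segment gives final E = 2.3464.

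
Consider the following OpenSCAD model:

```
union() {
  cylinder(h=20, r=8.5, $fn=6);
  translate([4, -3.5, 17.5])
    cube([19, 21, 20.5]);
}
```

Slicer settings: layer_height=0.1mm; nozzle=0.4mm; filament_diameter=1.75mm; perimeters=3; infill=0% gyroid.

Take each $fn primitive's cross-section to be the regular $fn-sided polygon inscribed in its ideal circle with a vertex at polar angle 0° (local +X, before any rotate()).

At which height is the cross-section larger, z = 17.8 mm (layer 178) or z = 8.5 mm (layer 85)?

layer 178 (z = 17.8 mm)

Layer 178 (z = 17.8): the r=8.5 cylinder contributes a regular 6-gon of circumradius 8.5 (area = (6/2)·8.500²·sin(360°/6) = 187.71 mm²); the 19×21 cube at (4, -3.5) contributes its full rectangle (area 399.00 mm²); Taking the union: the regions partially overlap — summed areas 586.71 mm² minus the doubly-counted overlap 29.70 mm² gives 557.01 mm² — area = 557.01 mm². So its area = 557.01 mm². Layer 85 (z = 8.5): the r=8.5 cylinder contributes a regular 6-gon of circumradius 8.5 (area = (6/2)·8.500²·sin(360°/6) = 187.71 mm²); the cube at (4, -3.5) is absent (z outside [17.5, 38]); Merging all regions: only the r=8.5 cylinder is present, so the union is just that shape — area = 187.71 mm². So its area = 187.71 mm². Layer 178 is larger (557.01 vs 187.71 mm²).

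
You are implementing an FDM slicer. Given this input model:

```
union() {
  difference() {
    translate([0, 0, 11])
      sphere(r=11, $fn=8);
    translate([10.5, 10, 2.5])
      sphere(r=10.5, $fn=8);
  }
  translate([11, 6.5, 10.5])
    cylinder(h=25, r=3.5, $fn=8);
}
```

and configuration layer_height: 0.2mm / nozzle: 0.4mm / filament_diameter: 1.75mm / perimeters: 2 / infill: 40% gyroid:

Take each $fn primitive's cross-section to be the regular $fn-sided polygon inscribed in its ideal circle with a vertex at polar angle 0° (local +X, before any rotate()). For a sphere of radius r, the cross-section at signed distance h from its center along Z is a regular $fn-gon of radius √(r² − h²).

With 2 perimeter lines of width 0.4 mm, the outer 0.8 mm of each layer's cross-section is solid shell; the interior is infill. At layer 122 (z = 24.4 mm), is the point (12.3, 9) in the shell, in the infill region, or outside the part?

At z = 24.4 mm: the sphere is absent (|z−center|=13.400 > r=11); the sphere at (10.5, 10) is not intersected at this z (|z−center|=21.900 > r=10.5); Taking the first minus the rest: the first operand is absent here, so nothing remains; the r=3.5 cylinder at (11, 6.5) gives a regular 8-gon of circumradius 3.5 (constant along its height); Taking the union: only the r=3.5 cylinder at (11, 6.5) is present, so the union is just that shape — 1 connected region. Overall, the cross-section is a single solid region. The nearest boundary edge runs (13.47, 8.97)→(11.00, 10.00); distance from the point to it = 0.43 mm. The point is inside the cross-section, 0.43 mm from the nearest boundary — within the 0.8 mm shell band (2 × 0.4).

shell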